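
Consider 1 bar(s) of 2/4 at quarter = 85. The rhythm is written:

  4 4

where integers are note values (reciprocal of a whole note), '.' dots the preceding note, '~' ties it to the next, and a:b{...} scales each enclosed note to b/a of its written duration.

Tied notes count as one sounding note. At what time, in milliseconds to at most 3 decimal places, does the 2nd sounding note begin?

note 2 onset = 1b = 705.882ms

1. 0.0ms @ 0 + 705.882ms (1)
2. 705.882ms @ 1 + 705.882ms (1)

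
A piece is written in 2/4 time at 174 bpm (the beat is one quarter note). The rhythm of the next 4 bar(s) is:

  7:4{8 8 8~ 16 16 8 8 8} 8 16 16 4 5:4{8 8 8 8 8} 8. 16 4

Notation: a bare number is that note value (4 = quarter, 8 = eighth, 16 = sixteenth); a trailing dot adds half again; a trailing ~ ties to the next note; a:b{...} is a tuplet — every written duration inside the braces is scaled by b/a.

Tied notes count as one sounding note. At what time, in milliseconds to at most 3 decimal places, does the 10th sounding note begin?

1. 0.0ms @ 0 + 98.522ms (2/7)
2. 98.522ms @ 2/7 + 98.522ms (2/7)
3. 197.044ms @ 4/7 + 147.783ms (3/7)
4. 344.828ms @ 1 + 49.261ms (1/7)
5. 394.089ms @ 8/7 + 98.522ms (2/7)
6. 492.611ms @ 10/7 + 98.522ms (2/7)
7. 591.133ms @ 12/7 + 98.522ms (2/7)
8. 689.655ms @ 2 + 172.414ms (1/2)
9. 862.069ms @ 5/2 + 86.207ms (1/4)
10. 948.276ms @ 11/4 + 86.207ms (1/4)
11. 1034.483ms @ 3 + 344.828ms (1)
12. 1379.31ms @ 4 + 137.931ms (2/5)
13. 1517.241ms @ 22/5 + 137.931ms (2/5)
14. 1655.172ms @ 24/5 + 137.931ms (2/5)
15. 1793.103ms @ 26/5 + 137.931ms (2/5)
16. 1931.034ms @ 28/5 + 137.931ms (2/5)
17. 2068.966ms @ 6 + 258.621ms (3/4)
18. 2327.586ms @ 27/4 + 86.207ms (1/4)
19. 2413.793ms @ 7 + 344.828ms (1)

note 10 onset = 11/4b = 948.276ms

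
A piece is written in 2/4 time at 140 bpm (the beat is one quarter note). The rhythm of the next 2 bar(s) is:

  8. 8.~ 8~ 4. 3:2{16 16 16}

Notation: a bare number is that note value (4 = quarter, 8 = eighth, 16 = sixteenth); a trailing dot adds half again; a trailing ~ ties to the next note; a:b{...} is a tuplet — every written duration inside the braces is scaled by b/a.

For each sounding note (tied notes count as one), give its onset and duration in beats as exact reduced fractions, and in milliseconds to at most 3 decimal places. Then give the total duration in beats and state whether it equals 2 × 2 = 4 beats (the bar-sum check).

1) 0.0ms=0b +321.429ms=3/4b
2) 321.429ms=3/4b +1178.571ms=11/4b
3) 1500.0ms=7/2b +71.429ms=1/6b
4) 1571.429ms=11/3b +71.429ms=1/6b
5) 1642.857ms=23/6b +71.429ms=1/6b
Σ=4b of 4 (140bpm 2/4) — PASS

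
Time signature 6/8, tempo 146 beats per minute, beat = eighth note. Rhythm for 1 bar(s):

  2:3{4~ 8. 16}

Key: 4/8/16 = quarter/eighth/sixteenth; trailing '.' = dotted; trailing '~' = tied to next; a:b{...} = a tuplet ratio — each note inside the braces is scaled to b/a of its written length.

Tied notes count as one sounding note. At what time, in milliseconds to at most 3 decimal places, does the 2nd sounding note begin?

1. 0.0ms @ 0 + 2157.534ms (21/4)
2. 2157.534ms @ 21/4 + 308.219ms (3/4)

note 2 onset = 21/4b = 2157.534ms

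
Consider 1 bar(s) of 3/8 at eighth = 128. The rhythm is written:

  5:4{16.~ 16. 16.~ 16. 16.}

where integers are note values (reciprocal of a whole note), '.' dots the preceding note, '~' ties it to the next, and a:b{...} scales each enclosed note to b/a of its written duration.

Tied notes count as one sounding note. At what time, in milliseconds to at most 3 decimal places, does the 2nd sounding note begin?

note 2 onset = 6/5b = 562.5ms

1. 0.0ms @ 0 + 562.5ms (6/5)
2. 562.5ms @ 6/5 + 562.5ms (6/5)
3. 1125.0ms @ 12/5 + 281.25ms (3/5)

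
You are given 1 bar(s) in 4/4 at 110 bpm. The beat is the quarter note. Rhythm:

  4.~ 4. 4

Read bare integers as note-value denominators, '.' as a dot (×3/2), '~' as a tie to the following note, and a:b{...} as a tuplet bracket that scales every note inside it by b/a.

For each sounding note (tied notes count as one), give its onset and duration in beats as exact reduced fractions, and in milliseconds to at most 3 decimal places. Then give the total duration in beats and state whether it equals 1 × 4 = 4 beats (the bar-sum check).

1) 0.0ms=0b +1636.364ms=3b
2) 1636.364ms=3b +545.455ms=1b
Σ=4b of 4 (110bpm 4/4) — PASS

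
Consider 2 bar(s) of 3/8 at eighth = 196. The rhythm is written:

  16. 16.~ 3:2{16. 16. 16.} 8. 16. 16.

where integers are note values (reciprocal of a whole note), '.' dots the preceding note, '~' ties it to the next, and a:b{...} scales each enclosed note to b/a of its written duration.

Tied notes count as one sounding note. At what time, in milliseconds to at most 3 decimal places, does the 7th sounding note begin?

1. 0.0ms @ 0 + 229.592ms (3/4)
2. 229.592ms @ 3/4 + 382.653ms (5/4)
3. 612.245ms @ 2 + 153.061ms (1/2)
4. 765.306ms @ 5/2 + 153.061ms (1/2)
5. 918.367ms @ 3 + 459.184ms (3/2)
6. 1377.551ms @ 9/2 + 229.592ms (3/4)
7. 1607.143ms @ 21/4 + 229.592ms (3/4)

note 7 onset = 21/4b = 1607.143ms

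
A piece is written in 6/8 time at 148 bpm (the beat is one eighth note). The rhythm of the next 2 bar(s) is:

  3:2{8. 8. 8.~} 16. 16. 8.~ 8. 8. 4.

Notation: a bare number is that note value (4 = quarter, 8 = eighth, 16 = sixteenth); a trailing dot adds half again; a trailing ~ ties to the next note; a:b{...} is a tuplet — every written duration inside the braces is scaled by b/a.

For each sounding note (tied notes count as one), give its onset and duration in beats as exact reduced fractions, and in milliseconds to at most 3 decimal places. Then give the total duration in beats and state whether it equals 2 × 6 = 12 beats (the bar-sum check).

1) 0.0ms=0b +405.405ms=1b
2) 405.405ms=1b +405.405ms=1b
3) 810.811ms=2b +709.459ms=7/4b
4) 1520.27ms=15/4b +304.054ms=3/4b
5) 1824.324ms=9/2b +1216.216ms=3b
6) 3040.541ms=15/2b +608.108ms=3/2b
7) 3648.649ms=9b +1216.216ms=3b
Σ=12b of 12 (148bpm 6/8) — PASS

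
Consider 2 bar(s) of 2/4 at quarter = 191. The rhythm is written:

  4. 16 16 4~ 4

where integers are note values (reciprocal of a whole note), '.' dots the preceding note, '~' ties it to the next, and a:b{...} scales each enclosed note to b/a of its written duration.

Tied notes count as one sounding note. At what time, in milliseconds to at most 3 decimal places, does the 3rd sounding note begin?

note 3 onset = 7/4b = 549.738ms

1. 0.0ms @ 0 + 471.204ms (3/2)
2. 471.204ms @ 3/2 + 78.534ms (1/4)
3. 549.738ms @ 7/4 + 78.534ms (1/4)
4. 628.272ms @ 2 + 628.272ms (2)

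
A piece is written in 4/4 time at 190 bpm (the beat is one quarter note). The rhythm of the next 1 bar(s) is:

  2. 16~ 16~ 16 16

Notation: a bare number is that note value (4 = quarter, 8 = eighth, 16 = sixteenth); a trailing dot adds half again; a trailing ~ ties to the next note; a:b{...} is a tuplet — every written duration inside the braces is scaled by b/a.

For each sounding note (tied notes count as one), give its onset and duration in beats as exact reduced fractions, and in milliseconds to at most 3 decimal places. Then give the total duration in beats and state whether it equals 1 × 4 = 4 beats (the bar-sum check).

1) 0.0ms=0b +947.368ms=3b
2) 947.368ms=3b +236.842ms=3/4b
3) 1184.211ms=15/4b +78.947ms=1/4b
Σ=4b of 4 (190bpm 4/4) — PASS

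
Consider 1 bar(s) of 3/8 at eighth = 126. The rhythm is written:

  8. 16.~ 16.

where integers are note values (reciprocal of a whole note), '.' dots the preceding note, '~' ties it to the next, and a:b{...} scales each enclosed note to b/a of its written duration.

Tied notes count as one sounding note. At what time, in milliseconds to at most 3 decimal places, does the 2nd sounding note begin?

note 2 onset = 3/2b = 714.286ms

1. 0.0ms @ 0 + 714.286ms (3/2)
2. 714.286ms @ 3/2 + 714.286ms (3/2)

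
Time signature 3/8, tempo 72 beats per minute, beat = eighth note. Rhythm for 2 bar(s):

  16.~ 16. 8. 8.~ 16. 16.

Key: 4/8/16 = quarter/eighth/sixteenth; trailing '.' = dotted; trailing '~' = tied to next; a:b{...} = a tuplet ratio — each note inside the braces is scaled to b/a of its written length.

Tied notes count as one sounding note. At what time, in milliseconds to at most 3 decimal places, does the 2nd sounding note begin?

1. 0.0ms @ 0 + 1250.0ms (3/2)
2. 1250.0ms @ 3/2 + 1250.0ms (3/2)
3. 2500.0ms @ 3 + 1875.0ms (9/4)
4. 4375.0ms @ 21/4 + 625.0ms (3/4)

note 2 onset = 3/2b = 1250.0ms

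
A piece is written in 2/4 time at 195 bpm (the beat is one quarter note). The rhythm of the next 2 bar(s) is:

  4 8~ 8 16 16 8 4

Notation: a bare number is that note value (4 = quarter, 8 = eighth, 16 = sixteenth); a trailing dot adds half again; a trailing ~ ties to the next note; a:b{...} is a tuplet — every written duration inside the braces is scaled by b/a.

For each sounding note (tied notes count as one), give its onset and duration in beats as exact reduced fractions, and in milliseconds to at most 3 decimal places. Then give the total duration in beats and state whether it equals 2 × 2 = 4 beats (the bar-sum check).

1) 0.0ms=0b +307.692ms=1b
2) 307.692ms=1b +307.692ms=1b
3) 615.385ms=2b +76.923ms=1/4b
4) 692.308ms=9/4b +76.923ms=1/4b
5) 769.231ms=5/2b +153.846ms=1/2b
6) 923.077ms=3b +307.692ms=1b
Σ=4b of 4 (195bpm 2/4) — PASS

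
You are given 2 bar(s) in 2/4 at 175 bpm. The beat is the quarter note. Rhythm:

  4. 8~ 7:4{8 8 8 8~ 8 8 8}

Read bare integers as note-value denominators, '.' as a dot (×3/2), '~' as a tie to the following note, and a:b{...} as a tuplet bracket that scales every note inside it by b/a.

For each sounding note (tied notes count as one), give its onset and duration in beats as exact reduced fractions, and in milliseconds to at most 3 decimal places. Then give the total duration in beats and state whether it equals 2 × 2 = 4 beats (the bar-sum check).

1) 0.0ms=0b +514.286ms=3/2b
2) 514.286ms=3/2b +269.388ms=11/14b
3) 783.673ms=16/7b +97.959ms=2/7b
4) 881.633ms=18/7b +97.959ms=2/7b
5) 979.592ms=20/7b +195.918ms=4/7b
6) 1175.51ms=24/7b +97.959ms=2/7b
7) 1273.469ms=26/7b +97.959ms=2/7b
Σ=4b of 4 (175bpm 2/4) — PASS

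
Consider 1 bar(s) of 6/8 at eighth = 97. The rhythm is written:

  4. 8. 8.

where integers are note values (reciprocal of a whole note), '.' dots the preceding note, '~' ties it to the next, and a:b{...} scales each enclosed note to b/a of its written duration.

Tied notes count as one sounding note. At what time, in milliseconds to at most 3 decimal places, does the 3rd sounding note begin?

note 3 onset = 9/2b = 2783.505ms

1. 0.0ms @ 0 + 1855.67ms (3)
2. 1855.67ms @ 3 + 927.835ms (3/2)
3. 2783.505ms @ 9/2 + 927.835ms (3/2)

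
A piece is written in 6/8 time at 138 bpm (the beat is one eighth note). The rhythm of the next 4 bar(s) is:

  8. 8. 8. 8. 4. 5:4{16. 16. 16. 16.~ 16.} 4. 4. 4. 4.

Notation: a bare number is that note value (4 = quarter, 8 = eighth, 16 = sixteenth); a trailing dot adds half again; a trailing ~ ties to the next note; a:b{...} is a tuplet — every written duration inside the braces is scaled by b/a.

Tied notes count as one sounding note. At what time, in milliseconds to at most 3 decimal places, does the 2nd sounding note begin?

1. 0.0ms @ 0 + 652.174ms (3/2)
2. 652.174ms @ 3/2 + 652.174ms (3/2)
3. 1304.348ms @ 3 + 652.174ms (3/2)
4. 1956.522ms @ 9/2 + 652.174ms (3/2)
5. 2608.696ms @ 6 + 1304.348ms (3)
6. 3913.043ms @ 9 + 260.87ms (3/5)
7. 4173.913ms @ 48/5 + 260.87ms (3/5)
8. 4434.783ms @ 51/5 + 260.87ms (3/5)
9. 4695.652ms @ 54/5 + 521.739ms (6/5)
10. 5217.391ms @ 12 + 1304.348ms (3)
11. 6521.739ms @ 15 + 1304.348ms (3)
12. 7826.087ms @ 18 + 1304.348ms (3)
13. 9130.435ms @ 21 + 1304.348ms (3)

note 2 onset = 3/2b = 652.174ms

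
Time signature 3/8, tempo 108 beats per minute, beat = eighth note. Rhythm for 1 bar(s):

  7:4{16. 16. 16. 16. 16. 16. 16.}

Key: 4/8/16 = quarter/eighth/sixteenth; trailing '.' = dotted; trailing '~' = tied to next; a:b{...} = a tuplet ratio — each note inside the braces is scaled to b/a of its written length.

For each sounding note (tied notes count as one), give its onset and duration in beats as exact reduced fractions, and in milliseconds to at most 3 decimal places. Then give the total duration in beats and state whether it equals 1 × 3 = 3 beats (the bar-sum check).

1) 0.0ms=0b +238.095ms=3/7b
2) 238.095ms=3/7b +238.095ms=3/7b
3) 476.19ms=6/7b +238.095ms=3/7b
4) 714.286ms=9/7b +238.095ms=3/7b
5) 952.381ms=12/7b +238.095ms=3/7b
6) 1190.476ms=15/7b +238.095ms=3/7b
7) 1428.571ms=18/7b +238.095ms=3/7b
Σ=3b of 3 (108bpm 3/8) — PASS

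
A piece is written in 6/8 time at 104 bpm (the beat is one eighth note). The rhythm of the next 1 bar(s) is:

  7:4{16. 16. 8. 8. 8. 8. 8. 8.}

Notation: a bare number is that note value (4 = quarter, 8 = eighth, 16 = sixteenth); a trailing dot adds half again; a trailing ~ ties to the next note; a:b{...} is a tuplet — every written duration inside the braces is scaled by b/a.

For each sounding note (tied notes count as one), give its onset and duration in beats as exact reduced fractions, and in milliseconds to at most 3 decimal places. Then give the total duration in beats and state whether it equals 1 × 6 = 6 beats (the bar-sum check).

1) 0.0ms=0b +247.253ms=3/7b
2) 247.253ms=3/7b +247.253ms=3/7b
3) 494.505ms=6/7b +494.505ms=6/7b
4) 989.011ms=12/7b +494.505ms=6/7b
5) 1483.516ms=18/7b +494.505ms=6/7b
6) 1978.022ms=24/7b +494.505ms=6/7b
7) 2472.527ms=30/7b +494.505ms=6/7b
8) 2967.033ms=36/7b +494.505ms=6/7b
Σ=6b of 6 (104bpm 6/8) — PASS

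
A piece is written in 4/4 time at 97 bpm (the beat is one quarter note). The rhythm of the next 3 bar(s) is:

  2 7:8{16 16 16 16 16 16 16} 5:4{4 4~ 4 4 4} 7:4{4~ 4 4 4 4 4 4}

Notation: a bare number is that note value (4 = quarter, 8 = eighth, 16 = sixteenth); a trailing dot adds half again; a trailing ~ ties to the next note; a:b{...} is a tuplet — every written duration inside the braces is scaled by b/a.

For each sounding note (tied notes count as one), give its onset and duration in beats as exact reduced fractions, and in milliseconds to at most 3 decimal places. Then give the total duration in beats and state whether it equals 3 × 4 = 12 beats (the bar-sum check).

1) 0.0ms=0b +1237.113ms=2b
2) 1237.113ms=2b +176.73ms=2/7b
3) 1413.844ms=16/7b +176.73ms=2/7b
4) 1590.574ms=18/7b +176.73ms=2/7b
5) 1767.305ms=20/7b +176.73ms=2/7b
6) 1944.035ms=22/7b +176.73ms=2/7b
7) 2120.766ms=24/7b +176.73ms=2/7b
8) 2297.496ms=26/7b +176.73ms=2/7b
9) 2474.227ms=4b +494.845ms=4/5b
10) 2969.072ms=24/5b +989.691ms=8/5b
11) 3958.763ms=32/5b +494.845ms=4/5b
12) 4453.608ms=36/5b +494.845ms=4/5b
13) 4948.454ms=8b +706.922ms=8/7b
14) 5655.376ms=64/7b +353.461ms=4/7b
15) 6008.837ms=68/7b +353.461ms=4/7b
16) 6362.297ms=72/7b +353.461ms=4/7b
17) 6715.758ms=76/7b +353.461ms=4/7b
18) 7069.219ms=80/7b +353.461ms=4/7b
Σ=12b of 12 (97bpm 4/4) — PASS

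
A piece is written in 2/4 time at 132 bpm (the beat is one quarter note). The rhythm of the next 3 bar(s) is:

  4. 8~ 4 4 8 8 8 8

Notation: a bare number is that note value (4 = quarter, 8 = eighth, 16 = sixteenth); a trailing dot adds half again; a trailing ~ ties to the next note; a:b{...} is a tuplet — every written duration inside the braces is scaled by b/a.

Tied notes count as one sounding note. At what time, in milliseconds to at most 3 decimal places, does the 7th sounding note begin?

note 7 onset = 11/2b = 2500.0ms

1. 0.0ms @ 0 + 681.818ms (3/2)
2. 681.818ms @ 3/2 + 681.818ms (3/2)
3. 1363.636ms @ 3 + 454.545ms (1)
4. 1818.182ms @ 4 + 227.273ms (1/2)
5. 2045.455ms @ 9/2 + 227.273ms (1/2)
6. 2272.727ms @ 5 + 227.273ms (1/2)
7. 2500.0ms @ 11/2 + 227.273ms (1/2)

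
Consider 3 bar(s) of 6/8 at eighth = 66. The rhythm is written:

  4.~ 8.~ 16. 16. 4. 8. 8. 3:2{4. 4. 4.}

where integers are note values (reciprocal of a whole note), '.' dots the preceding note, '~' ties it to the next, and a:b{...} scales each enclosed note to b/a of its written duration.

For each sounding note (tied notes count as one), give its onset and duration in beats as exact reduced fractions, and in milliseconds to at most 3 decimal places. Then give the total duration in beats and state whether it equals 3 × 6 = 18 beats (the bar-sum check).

1) 0.0ms=0b +4772.727ms=21/4b
2) 4772.727ms=21/4b +681.818ms=3/4b
3) 5454.545ms=6b +2727.273ms=3b
4) 8181.818ms=9b +1363.636ms=3/2b
5) 9545.455ms=21/2b +1363.636ms=3/2b
6) 10909.091ms=12b +1818.182ms=2b
7) 12727.273ms=14b +1818.182ms=2b
8) 14545.455ms=16b +1818.182ms=2b
Σ=18b of 18 (66bpm 6/8) — PASS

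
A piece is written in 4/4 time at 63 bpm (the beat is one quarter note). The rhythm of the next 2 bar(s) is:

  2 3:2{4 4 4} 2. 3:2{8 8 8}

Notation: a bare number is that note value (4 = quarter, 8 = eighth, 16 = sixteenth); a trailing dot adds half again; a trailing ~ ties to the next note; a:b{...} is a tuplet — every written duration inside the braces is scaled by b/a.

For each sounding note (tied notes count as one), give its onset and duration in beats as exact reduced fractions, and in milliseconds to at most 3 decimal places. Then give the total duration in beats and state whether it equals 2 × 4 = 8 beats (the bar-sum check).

1) 0.0ms=0b +1904.762ms=2b
2) 1904.762ms=2b +634.921ms=2/3b
3) 2539.683ms=8/3b +634.921ms=2/3b
4) 3174.603ms=10/3b +634.921ms=2/3b
5) 3809.524ms=4b +2857.143ms=3b
6) 6666.667ms=7b +317.46ms=1/3b
7) 6984.127ms=22/3b +317.46ms=1/3b
8) 7301.587ms=23/3b +317.46ms=1/3b
Σ=8b of 8 (63bpm 4/4) — PASS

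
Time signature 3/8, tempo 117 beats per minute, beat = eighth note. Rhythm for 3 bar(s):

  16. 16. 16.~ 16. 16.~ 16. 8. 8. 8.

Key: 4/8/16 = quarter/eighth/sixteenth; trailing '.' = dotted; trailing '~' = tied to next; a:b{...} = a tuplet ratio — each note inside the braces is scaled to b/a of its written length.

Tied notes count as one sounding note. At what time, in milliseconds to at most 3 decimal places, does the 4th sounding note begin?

1. 0.0ms @ 0 + 384.615ms (3/4)
2. 384.615ms @ 3/4 + 384.615ms (3/4)
3. 769.231ms @ 3/2 + 769.231ms (3/2)
4. 1538.462ms @ 3 + 769.231ms (3/2)
5. 2307.692ms @ 9/2 + 769.231ms (3/2)
6. 3076.923ms @ 6 + 769.231ms (3/2)
7. 3846.154ms @ 15/2 + 769.231ms (3/2)

note 4 onset = 3b = 1538.462ms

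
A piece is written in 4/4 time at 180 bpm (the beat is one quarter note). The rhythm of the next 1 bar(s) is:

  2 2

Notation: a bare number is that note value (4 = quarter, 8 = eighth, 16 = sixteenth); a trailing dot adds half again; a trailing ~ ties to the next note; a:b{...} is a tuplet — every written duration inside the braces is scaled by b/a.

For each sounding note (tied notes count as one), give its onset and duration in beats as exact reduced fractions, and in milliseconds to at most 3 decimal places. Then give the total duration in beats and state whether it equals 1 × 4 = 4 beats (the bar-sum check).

1) 0.0ms=0b +666.667ms=2b
2) 666.667ms=2b +666.667ms=2b
Σ=4b of 4 (180bpm 4/4) — PASS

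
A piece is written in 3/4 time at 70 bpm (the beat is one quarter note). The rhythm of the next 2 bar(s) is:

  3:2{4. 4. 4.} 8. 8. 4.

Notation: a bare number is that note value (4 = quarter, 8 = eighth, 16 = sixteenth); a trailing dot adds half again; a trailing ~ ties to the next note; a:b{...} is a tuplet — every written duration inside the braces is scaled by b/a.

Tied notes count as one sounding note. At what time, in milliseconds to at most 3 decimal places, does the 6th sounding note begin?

note 6 onset = 9/2b = 3857.143ms

1. 0.0ms @ 0 + 857.143ms (1)
2. 857.143ms @ 1 + 857.143ms (1)
3. 1714.286ms @ 2 + 857.143ms (1)
4. 2571.429ms @ 3 + 642.857ms (3/4)
5. 3214.286ms @ 15/4 + 642.857ms (3/4)
6. 3857.143ms @ 9/2 + 1285.714ms (3/2)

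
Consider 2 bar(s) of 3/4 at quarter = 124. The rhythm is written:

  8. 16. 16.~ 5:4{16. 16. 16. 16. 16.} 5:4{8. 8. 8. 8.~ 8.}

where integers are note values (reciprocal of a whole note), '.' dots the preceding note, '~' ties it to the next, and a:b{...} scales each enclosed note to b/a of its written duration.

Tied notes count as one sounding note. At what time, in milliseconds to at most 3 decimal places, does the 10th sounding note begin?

1. 0.0ms @ 0 + 362.903ms (3/4)
2. 362.903ms @ 3/4 + 181.452ms (3/8)
3. 544.355ms @ 9/8 + 326.613ms (27/40)
4. 870.968ms @ 9/5 + 145.161ms (3/10)
5. 1016.129ms @ 21/10 + 145.161ms (3/10)
6. 1161.29ms @ 12/5 + 145.161ms (3/10)
7. 1306.452ms @ 27/10 + 145.161ms (3/10)
8. 1451.613ms @ 3 + 290.323ms (3/5)
9. 1741.935ms @ 18/5 + 290.323ms (3/5)
10. 2032.258ms @ 21/5 + 290.323ms (3/5)
11. 2322.581ms @ 24/5 + 580.645ms (6/5)

note 10 onset = 21/5b = 2032.258ms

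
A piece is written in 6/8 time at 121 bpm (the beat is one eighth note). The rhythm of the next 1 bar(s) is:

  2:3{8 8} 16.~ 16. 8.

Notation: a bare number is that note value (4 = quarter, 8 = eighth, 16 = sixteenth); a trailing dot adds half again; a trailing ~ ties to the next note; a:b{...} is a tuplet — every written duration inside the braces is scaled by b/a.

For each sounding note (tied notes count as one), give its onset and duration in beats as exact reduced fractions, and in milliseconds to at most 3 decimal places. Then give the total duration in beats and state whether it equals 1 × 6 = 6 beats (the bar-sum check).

1) 0.0ms=0b +743.802ms=3/2b
2) 743.802ms=3/2b +743.802ms=3/2b
3) 1487.603ms=3b +743.802ms=3/2b
4) 2231.405ms=9/2b +743.802ms=3/2b
Σ=6b of 6 (121bpm 6/8) — PASS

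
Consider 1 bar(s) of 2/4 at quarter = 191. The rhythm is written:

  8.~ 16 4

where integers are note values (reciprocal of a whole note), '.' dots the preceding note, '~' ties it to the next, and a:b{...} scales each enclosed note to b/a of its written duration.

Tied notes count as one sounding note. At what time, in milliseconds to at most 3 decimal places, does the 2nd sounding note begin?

1. 0.0ms @ 0 + 314.136ms (1)
2. 314.136ms @ 1 + 314.136ms (1)

note 2 onset = 1b = 314.136ms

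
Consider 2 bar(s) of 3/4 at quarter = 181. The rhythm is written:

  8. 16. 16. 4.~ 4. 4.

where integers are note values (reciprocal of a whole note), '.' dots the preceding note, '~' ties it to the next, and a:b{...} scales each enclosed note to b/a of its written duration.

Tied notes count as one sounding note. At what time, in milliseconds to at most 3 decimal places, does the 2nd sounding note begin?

1. 0.0ms @ 0 + 248.619ms (3/4)
2. 248.619ms @ 3/4 + 124.309ms (3/8)
3. 372.928ms @ 9/8 + 124.309ms (3/8)
4. 497.238ms @ 3/2 + 994.475ms (3)
5. 1491.713ms @ 9/2 + 497.238ms (3/2)

note 2 onset = 3/4b = 248.619ms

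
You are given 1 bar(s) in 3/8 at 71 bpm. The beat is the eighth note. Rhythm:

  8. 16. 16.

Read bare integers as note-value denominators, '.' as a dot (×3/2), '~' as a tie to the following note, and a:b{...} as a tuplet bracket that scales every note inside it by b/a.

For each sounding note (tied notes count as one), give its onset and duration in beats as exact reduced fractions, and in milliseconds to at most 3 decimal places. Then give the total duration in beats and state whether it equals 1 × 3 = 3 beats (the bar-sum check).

1) 0.0ms=0b +1267.606ms=3/2b
2) 1267.606ms=3/2b +633.803ms=3/4b
3) 1901.408ms=9/4b +633.803ms=3/4b
Σ=3b of 3 (71bpm 3/8) — PASS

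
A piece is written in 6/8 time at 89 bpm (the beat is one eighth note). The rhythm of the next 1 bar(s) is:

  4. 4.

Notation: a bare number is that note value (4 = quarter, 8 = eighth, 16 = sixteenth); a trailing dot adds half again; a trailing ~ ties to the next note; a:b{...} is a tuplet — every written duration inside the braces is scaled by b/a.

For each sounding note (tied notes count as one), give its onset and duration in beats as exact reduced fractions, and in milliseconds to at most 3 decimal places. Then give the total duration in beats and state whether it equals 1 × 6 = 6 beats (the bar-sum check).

1) 0.0ms=0b +2022.472ms=3b
2) 2022.472ms=3b +2022.472ms=3b
Σ=6b of 6 (89bpm 6/8) — PASS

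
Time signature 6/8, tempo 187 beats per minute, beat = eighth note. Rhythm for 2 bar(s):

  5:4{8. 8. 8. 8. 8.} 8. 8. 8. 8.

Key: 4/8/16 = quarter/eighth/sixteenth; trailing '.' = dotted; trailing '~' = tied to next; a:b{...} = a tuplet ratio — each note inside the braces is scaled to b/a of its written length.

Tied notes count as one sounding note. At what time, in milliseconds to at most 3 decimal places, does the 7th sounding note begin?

note 7 onset = 15/2b = 2406.417ms

1. 0.0ms @ 0 + 385.027ms (6/5)
2. 385.027ms @ 6/5 + 385.027ms (6/5)
3. 770.053ms @ 12/5 + 385.027ms (6/5)
4. 1155.08ms @ 18/5 + 385.027ms (6/5)
5. 1540.107ms @ 24/5 + 385.027ms (6/5)
6. 1925.134ms @ 6 + 481.283ms (3/2)
7. 2406.417ms @ 15/2 + 481.283ms (3/2)
8. 2887.701ms @ 9 + 481.283ms (3/2)
9. 3368.984ms @ 21/2 + 481.283ms (3/2)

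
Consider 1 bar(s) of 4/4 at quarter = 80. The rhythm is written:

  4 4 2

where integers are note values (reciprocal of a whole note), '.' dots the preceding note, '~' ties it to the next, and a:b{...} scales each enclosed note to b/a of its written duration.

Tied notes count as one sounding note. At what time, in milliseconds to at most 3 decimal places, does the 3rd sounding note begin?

1. 0.0ms @ 0 + 750.0ms (1)
2. 750.0ms @ 1 + 750.0ms (1)
3. 1500.0ms @ 2 + 1500.0ms (2)

note 3 onset = 2b = 1500.0ms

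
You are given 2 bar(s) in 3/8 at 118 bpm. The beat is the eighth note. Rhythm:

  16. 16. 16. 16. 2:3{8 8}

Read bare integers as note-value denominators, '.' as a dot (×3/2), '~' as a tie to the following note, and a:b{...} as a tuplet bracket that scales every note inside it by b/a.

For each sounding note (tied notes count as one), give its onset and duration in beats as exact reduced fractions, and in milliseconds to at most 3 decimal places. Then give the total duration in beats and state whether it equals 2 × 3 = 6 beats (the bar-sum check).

1) 0.0ms=0b +381.356ms=3/4b
2) 381.356ms=3/4b +381.356ms=3/4b
3) 762.712ms=3/2b +381.356ms=3/4b
4) 1144.068ms=9/4b +381.356ms=3/4b
5) 1525.424ms=3b +762.712ms=3/2b
6) 2288.136ms=9/2b +762.712ms=3/2b
Σ=6b of 6 (118bpm 3/8) — PASS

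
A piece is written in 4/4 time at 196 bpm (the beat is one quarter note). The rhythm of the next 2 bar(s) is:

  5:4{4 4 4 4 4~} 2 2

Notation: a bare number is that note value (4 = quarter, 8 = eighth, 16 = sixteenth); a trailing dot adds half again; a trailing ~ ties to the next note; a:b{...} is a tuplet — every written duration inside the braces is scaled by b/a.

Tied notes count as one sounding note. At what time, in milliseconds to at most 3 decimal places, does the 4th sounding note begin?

note 4 onset = 12/5b = 734.694ms

1. 0.0ms @ 0 + 244.898ms (4/5)
2. 244.898ms @ 4/5 + 244.898ms (4/5)
3. 489.796ms @ 8/5 + 244.898ms (4/5)
4. 734.694ms @ 12/5 + 244.898ms (4/5)
5. 979.592ms @ 16/5 + 857.143ms (14/5)
6. 1836.735ms @ 6 + 612.245ms (2)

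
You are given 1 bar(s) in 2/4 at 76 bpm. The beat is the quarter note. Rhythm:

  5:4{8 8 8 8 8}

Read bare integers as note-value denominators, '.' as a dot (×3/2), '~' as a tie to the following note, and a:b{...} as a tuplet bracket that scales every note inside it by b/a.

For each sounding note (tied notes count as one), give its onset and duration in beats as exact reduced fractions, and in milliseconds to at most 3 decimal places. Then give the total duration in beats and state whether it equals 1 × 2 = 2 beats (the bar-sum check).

1) 0.0ms=0b +315.789ms=2/5b
2) 315.789ms=2/5b +315.789ms=2/5b
3) 631.579ms=4/5b +315.789ms=2/5b
4) 947.368ms=6/5b +315.789ms=2/5b
5) 1263.158ms=8/5b +315.789ms=2/5b
Σ=2b of 2 (76bpm 2/4) — PASS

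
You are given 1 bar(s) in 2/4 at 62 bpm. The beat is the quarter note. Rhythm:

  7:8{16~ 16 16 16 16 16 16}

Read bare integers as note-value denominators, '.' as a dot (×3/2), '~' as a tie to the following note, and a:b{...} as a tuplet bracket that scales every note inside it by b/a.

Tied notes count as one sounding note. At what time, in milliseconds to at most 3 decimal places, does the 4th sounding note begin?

note 4 onset = 8/7b = 1105.991ms

1. 0.0ms @ 0 + 552.995ms (4/7)
2. 552.995ms @ 4/7 + 276.498ms (2/7)
3. 829.493ms @ 6/7 + 276.498ms (2/7)
4. 1105.991ms @ 8/7 + 276.498ms (2/7)
5. 1382.488ms @ 10/7 + 276.498ms (2/7)
6. 1658.986ms @ 12/7 + 276.498ms (2/7)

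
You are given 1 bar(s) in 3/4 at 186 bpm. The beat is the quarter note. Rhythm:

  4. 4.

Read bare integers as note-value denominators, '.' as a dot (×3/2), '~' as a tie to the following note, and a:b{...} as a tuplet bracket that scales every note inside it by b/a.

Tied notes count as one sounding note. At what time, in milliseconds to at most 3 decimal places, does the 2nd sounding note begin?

1. 0.0ms @ 0 + 483.871ms (3/2)
2. 483.871ms @ 3/2 + 483.871ms (3/2)

note 2 onset = 3/2b = 483.871ms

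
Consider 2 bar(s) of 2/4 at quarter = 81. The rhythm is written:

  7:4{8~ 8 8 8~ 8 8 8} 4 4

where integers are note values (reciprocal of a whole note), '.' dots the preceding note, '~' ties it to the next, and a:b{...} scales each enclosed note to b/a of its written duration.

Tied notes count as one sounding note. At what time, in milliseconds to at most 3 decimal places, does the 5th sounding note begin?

note 5 onset = 12/7b = 1269.841ms

1. 0.0ms @ 0 + 423.28ms (4/7)
2. 423.28ms @ 4/7 + 211.64ms (2/7)
3. 634.921ms @ 6/7 + 423.28ms (4/7)
4. 1058.201ms @ 10/7 + 211.64ms (2/7)
5. 1269.841ms @ 12/7 + 211.64ms (2/7)
6. 1481.481ms @ 2 + 740.741ms (1)
7. 2222.222ms @ 3 + 740.741ms (1)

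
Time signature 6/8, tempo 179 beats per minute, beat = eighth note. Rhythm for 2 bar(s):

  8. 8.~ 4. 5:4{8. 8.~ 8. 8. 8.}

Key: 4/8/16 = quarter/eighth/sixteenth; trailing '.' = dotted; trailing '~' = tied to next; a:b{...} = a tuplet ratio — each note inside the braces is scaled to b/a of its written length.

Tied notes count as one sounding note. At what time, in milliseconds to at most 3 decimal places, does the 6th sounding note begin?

1. 0.0ms @ 0 + 502.793ms (3/2)
2. 502.793ms @ 3/2 + 1508.38ms (9/2)
3. 2011.173ms @ 6 + 402.235ms (6/5)
4. 2413.408ms @ 36/5 + 804.469ms (12/5)
5. 3217.877ms @ 48/5 + 402.235ms (6/5)
6. 3620.112ms @ 54/5 + 402.235ms (6/5)

note 6 onset = 54/5b = 3620.112ms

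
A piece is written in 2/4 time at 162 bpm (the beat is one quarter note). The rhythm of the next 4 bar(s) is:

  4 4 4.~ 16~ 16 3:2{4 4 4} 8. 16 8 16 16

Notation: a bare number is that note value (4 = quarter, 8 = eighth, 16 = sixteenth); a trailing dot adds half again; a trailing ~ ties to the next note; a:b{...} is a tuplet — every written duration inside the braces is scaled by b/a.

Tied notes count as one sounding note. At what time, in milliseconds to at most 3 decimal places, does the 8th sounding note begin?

1. 0.0ms @ 0 + 370.37ms (1)
2. 370.37ms @ 1 + 370.37ms (1)
3. 740.741ms @ 2 + 740.741ms (2)
4. 1481.481ms @ 4 + 246.914ms (2/3)
5. 1728.395ms @ 14/3 + 246.914ms (2/3)
6. 1975.309ms @ 16/3 + 246.914ms (2/3)
7. 2222.222ms @ 6 + 277.778ms (3/4)
8. 2500.0ms @ 27/4 + 92.593ms (1/4)
9. 2592.593ms @ 7 + 185.185ms (1/2)
10. 2777.778ms @ 15/2 + 92.593ms (1/4)
11. 2870.37ms @ 31/4 + 92.593ms (1/4)

note 8 onset = 27/4b = 2500.0ms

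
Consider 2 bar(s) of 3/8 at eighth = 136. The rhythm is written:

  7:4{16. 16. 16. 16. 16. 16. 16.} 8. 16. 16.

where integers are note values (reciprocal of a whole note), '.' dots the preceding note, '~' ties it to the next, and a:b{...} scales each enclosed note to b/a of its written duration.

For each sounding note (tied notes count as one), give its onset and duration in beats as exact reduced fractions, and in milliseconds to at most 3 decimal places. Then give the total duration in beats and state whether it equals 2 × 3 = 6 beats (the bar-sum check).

1) 0.0ms=0b +189.076ms=3/7b
2) 189.076ms=3/7b +189.076ms=3/7b
3) 378.151ms=6/7b +189.076ms=3/7b
4) 567.227ms=9/7b +189.076ms=3/7b
5) 756.303ms=12/7b +189.076ms=3/7b
6) 945.378ms=15/7b +189.076ms=3/7b
7) 1134.454ms=18/7b +189.076ms=3/7b
8) 1323.529ms=3b +661.765ms=3/2b
9) 1985.294ms=9/2b +330.882ms=3/4b
10) 2316.176ms=21/4b +330.882ms=3/4b
Σ=6b of 6 (136bpm 3/8) — PASS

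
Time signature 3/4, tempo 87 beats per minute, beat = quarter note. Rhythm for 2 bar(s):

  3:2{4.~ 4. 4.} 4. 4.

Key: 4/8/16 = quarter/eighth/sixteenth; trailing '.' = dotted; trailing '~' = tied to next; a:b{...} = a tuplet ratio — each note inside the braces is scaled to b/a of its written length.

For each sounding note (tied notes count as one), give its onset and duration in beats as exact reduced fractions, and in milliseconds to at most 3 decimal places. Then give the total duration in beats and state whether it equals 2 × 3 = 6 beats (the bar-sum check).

1) 0.0ms=0b +1379.31ms=2b
2) 1379.31ms=2b +689.655ms=1b
3) 2068.966ms=3b +1034.483ms=3/2b
4) 3103.448ms=9/2b +1034.483ms=3/2b
Σ=6b of 6 (87bpm 3/4) — PASS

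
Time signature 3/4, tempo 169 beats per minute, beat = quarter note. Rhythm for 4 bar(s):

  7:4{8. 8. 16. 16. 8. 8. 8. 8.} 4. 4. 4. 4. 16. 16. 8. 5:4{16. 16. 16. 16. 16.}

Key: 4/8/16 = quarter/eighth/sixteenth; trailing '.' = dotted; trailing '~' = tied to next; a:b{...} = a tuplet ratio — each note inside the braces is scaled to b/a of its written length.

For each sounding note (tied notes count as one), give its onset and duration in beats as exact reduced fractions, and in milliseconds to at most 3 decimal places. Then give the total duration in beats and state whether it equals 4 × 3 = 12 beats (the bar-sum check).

1) 0.0ms=0b +152.156ms=3/7b
2) 152.156ms=3/7b +152.156ms=3/7b
3) 304.311ms=6/7b +76.078ms=3/14b
4) 380.389ms=15/14b +76.078ms=3/14b
5) 456.467ms=9/7b +152.156ms=3/7b
6) 608.622ms=12/7b +152.156ms=3/7b
7) 760.778ms=15/7b +152.156ms=3/7b
8) 912.933ms=18/7b +152.156ms=3/7b
9) 1065.089ms=3b +532.544ms=3/2b
10) 1597.633ms=9/2b +532.544ms=3/2b
11) 2130.178ms=6b +532.544ms=3/2b
12) 2662.722ms=15/2b +532.544ms=3/2b
13) 3195.266ms=9b +133.136ms=3/8b
14) 3328.402ms=75/8b +133.136ms=3/8b
15) 3461.538ms=39/4b +266.272ms=3/4b
16) 3727.811ms=21/2b +106.509ms=3/10b
17) 3834.32ms=54/5b +106.509ms=3/10b
18) 3940.828ms=111/10b +106.509ms=3/10b
19) 4047.337ms=57/5b +106.509ms=3/10b
20) 4153.846ms=117/10b +106.509ms=3/10b
Σ=12b of 12 (169bpm 3/4) — PASS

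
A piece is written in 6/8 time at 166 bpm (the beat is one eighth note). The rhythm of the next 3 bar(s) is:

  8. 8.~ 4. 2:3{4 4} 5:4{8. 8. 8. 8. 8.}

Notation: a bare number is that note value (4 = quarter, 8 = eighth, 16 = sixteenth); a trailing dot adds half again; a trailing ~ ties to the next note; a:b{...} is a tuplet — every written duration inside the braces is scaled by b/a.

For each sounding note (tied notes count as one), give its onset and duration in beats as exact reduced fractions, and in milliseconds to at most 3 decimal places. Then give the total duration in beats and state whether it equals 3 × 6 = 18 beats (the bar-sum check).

1) 0.0ms=0b +542.169ms=3/2b
2) 542.169ms=3/2b +1626.506ms=9/2b
3) 2168.675ms=6b +1084.337ms=3b
4) 3253.012ms=9b +1084.337ms=3b
5) 4337.349ms=12b +433.735ms=6/5b
6) 4771.084ms=66/5b +433.735ms=6/5b
7) 5204.819ms=72/5b +433.735ms=6/5b
8) 5638.554ms=78/5b +433.735ms=6/5b
9) 6072.289ms=84/5b +433.735ms=6/5b
Σ=18b of 18 (166bpm 6/8) — PASS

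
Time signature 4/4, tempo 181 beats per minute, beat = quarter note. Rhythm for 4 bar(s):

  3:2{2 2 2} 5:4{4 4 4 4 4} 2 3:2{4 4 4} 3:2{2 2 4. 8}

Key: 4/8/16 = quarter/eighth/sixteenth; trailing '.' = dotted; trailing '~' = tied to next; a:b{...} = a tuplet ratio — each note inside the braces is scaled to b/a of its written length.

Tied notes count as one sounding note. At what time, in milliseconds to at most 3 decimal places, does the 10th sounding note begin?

1. 0.0ms @ 0 + 441.989ms (4/3)
2. 441.989ms @ 4/3 + 441.989ms (4/3)
3. 883.978ms @ 8/3 + 441.989ms (4/3)
4. 1325.967ms @ 4 + 265.193ms (4/5)
5. 1591.16ms @ 24/5 + 265.193ms (4/5)
6. 1856.354ms @ 28/5 + 265.193ms (4/5)
7. 2121.547ms @ 32/5 + 265.193ms (4/5)
8. 2386.74ms @ 36/5 + 265.193ms (4/5)
9. 2651.934ms @ 8 + 662.983ms (2)
10. 3314.917ms @ 10 + 220.994ms (2/3)
11. 3535.912ms @ 32/3 + 220.994ms (2/3)
12. 3756.906ms @ 34/3 + 220.994ms (2/3)
13. 3977.901ms @ 12 + 441.989ms (4/3)
14. 4419.89ms @ 40/3 + 441.989ms (4/3)
15. 4861.878ms @ 44/3 + 331.492ms (1)
16. 5193.37ms @ 47/3 + 110.497ms (1/3)

note 10 onset = 10b = 3314.917ms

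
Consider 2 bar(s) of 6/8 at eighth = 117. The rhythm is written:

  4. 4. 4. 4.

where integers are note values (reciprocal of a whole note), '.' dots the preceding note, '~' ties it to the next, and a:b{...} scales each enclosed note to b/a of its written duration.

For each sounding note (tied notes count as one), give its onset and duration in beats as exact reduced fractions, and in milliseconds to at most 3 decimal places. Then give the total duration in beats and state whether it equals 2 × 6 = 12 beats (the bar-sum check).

1) 0.0ms=0b +1538.462ms=3b
2) 1538.462ms=3b +1538.462ms=3b
3) 3076.923ms=6b +1538.462ms=3b
4) 4615.385ms=9b +1538.462ms=3b
Σ=12b of 12 (117bpm 6/8) — PASS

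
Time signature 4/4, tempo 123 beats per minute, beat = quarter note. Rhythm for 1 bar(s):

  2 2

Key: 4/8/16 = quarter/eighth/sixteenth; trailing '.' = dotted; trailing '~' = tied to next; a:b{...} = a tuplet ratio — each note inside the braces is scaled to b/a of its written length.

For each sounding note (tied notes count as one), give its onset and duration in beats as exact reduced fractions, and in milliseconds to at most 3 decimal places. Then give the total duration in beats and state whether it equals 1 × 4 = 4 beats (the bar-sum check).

1) 0.0ms=0b +975.61ms=2b
2) 975.61ms=2b +975.61ms=2b
Σ=4b of 4 (123bpm 4/4) — PASS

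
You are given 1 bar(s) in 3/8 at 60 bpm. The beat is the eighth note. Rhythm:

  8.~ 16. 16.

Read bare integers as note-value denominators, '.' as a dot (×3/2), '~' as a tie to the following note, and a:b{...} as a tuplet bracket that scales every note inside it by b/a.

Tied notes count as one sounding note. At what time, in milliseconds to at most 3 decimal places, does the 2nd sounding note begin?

1. 0.0ms @ 0 + 2250.0ms (9/4)
2. 2250.0ms @ 9/4 + 750.0ms (3/4)

note 2 onset = 9/4b = 2250.0ms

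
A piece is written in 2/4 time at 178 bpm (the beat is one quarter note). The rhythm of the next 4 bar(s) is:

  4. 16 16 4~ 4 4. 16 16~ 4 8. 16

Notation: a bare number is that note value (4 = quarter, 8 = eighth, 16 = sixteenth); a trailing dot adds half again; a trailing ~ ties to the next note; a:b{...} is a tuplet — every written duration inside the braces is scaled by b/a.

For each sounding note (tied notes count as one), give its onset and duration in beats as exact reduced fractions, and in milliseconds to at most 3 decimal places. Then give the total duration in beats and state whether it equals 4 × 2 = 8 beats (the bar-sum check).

1) 0.0ms=0b +505.618ms=3/2b
2) 505.618ms=3/2b +84.27ms=1/4b
3) 589.888ms=7/4b +84.27ms=1/4b
4) 674.157ms=2b +674.157ms=2b
5) 1348.315ms=4b +505.618ms=3/2b
6) 1853.933ms=11/2b +84.27ms=1/4b
7) 1938.202ms=23/4b +421.348ms=5/4b
8) 2359.551ms=7b +252.809ms=3/4b
9) 2612.36ms=31/4b +84.27ms=1/4b
Σ=8b of 8 (178bpm 2/4) — PASS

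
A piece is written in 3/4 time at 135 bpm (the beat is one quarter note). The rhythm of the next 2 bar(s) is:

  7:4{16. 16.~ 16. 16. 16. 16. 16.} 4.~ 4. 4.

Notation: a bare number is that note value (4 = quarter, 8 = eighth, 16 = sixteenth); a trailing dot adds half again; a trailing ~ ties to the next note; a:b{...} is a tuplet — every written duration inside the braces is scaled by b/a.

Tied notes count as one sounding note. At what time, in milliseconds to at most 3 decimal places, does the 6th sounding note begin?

note 6 onset = 9/7b = 571.429ms

1. 0.0ms @ 0 + 95.238ms (3/14)
2. 95.238ms @ 3/14 + 190.476ms (3/7)
3. 285.714ms @ 9/14 + 95.238ms (3/14)
4. 380.952ms @ 6/7 + 95.238ms (3/14)
5. 476.19ms @ 15/14 + 95.238ms (3/14)
6. 571.429ms @ 9/7 + 95.238ms (3/14)
7. 666.667ms @ 3/2 + 1333.333ms (3)
8. 2000.0ms @ 9/2 + 666.667ms (3/2)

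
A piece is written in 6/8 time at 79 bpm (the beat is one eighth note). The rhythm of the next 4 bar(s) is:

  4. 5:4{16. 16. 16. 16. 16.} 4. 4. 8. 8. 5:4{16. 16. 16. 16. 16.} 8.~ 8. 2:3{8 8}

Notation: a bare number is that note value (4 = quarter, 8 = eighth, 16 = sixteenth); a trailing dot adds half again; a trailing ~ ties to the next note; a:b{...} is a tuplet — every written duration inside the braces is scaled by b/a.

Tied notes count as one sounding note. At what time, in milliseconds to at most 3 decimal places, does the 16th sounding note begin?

1. 0.0ms @ 0 + 2278.481ms (3)
2. 2278.481ms @ 3 + 455.696ms (3/5)
3. 2734.177ms @ 18/5 + 455.696ms (3/5)
4. 3189.873ms @ 21/5 + 455.696ms (3/5)
5. 3645.57ms @ 24/5 + 455.696ms (3/5)
6. 4101.266ms @ 27/5 + 455.696ms (3/5)
7. 4556.962ms @ 6 + 2278.481ms (3)
8. 6835.443ms @ 9 + 2278.481ms (3)
9. 9113.924ms @ 12 + 1139.241ms (3/2)
10. 10253.165ms @ 27/2 + 1139.241ms (3/2)
11. 11392.405ms @ 15 + 455.696ms (3/5)
12. 11848.101ms @ 78/5 + 455.696ms (3/5)
13. 12303.797ms @ 81/5 + 455.696ms (3/5)
14. 12759.494ms @ 84/5 + 455.696ms (3/5)
15. 13215.19ms @ 87/5 + 455.696ms (3/5)
16. 13670.886ms @ 18 + 2278.481ms (3)
17. 15949.367ms @ 21 + 1139.241ms (3/2)
18. 17088.608ms @ 45/2 + 1139.241ms (3/2)

note 16 onset = 18b = 13670.886ms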